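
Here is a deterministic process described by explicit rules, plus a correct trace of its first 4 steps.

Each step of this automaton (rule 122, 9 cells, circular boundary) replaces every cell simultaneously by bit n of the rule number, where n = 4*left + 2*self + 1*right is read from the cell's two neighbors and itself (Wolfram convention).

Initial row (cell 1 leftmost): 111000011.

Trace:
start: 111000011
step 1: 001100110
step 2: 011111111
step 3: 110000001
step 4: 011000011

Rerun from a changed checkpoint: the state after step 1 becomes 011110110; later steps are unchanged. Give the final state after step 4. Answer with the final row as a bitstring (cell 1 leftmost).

state after step 1 := 011110110
step 2: 110011111
step 3: 011110000
step 4: 110011000

110011000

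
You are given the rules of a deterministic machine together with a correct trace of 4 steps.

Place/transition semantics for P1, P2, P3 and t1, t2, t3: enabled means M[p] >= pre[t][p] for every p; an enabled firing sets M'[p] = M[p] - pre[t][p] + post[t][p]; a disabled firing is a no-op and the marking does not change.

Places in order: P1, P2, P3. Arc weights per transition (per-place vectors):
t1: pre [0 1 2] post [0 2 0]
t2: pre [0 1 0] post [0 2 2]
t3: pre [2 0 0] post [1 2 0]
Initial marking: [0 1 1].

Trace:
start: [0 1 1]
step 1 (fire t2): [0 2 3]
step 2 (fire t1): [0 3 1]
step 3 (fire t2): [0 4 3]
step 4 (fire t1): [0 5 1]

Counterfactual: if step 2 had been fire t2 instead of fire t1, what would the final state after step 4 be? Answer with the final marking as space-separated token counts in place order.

0 5 5

(re-executing from step 2 with the substitution; state before step 2: [0 2 3])
step 2 (fire t2): [0 3 5]
step 3 (fire t2): [0 4 7]
step 4 (fire t1): [0 5 5]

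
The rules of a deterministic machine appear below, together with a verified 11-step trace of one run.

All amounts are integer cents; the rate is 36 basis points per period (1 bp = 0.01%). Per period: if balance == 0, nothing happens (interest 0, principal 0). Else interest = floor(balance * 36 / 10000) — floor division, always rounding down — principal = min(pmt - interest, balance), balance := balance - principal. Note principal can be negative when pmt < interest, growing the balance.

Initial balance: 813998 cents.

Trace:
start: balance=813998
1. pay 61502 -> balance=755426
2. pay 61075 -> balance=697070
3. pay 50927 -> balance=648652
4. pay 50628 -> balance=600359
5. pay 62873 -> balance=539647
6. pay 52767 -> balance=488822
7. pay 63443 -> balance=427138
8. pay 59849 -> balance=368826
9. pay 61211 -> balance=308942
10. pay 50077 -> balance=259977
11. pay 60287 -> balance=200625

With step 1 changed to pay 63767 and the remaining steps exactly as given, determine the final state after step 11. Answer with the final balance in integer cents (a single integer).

(re-executing from step 1 with the substitution; state before step 1: balance=813998)
1. pay 63767 -> balance=753161
2. pay 61075 -> balance=694797
3. pay 50927 -> balance=646371
4. pay 50628 -> balance=598069
5. pay 62873 -> balance=537349
6. pay 52767 -> balance=486516
7. pay 63443 -> balance=424824
8. pay 59849 -> balance=366504
9. pay 61211 -> balance=306612
10. pay 50077 -> balance=257638
11. pay 60287 -> balance=198278

198278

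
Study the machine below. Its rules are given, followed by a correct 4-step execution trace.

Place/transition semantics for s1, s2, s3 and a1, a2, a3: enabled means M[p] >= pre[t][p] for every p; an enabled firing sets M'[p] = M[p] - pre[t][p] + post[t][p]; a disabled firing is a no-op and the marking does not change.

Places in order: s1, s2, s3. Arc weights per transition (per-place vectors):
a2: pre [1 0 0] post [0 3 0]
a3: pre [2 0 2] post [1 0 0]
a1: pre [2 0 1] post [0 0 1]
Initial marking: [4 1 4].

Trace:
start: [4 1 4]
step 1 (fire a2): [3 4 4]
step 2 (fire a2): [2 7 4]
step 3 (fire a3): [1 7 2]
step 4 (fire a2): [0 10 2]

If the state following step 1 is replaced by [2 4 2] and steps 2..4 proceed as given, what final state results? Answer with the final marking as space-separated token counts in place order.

state after step 1 := [2 4 2]
step 2 (fire a2): [1 7 2]
step 3 (fire a3): [1 7 2]
step 4 (fire a2): [0 10 2]

0 10 2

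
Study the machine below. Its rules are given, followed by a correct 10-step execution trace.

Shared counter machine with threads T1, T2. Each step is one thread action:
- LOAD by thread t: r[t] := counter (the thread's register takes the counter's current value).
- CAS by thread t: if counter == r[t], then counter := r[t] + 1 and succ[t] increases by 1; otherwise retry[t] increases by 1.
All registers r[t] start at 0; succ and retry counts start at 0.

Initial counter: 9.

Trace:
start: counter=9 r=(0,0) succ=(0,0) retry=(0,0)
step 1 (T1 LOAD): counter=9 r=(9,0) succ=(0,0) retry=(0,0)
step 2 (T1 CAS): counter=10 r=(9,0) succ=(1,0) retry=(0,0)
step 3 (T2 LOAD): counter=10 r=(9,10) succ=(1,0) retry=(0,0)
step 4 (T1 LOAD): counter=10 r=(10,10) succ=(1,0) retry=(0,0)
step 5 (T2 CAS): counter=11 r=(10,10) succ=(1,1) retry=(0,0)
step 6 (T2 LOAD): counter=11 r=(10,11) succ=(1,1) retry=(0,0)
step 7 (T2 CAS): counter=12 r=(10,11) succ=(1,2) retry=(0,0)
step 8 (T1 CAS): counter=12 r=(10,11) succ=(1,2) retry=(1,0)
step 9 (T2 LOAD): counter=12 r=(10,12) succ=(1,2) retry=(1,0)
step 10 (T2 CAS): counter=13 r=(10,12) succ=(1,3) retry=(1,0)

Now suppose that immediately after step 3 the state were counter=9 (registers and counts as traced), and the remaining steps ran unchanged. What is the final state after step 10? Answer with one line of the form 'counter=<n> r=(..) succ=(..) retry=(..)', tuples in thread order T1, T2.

counter=11 r=(9,10) succ=(1,2) retry=(1,1)

state after step 3 := counter=9 r=(9,10) succ=(1,0) retry=(0,0)
step 4 (T1 LOAD): counter=9 r=(9,10) succ=(1,0) retry=(0,0)
step 5 (T2 CAS): counter=9 r=(9,10) succ=(1,0) retry=(0,1)
step 6 (T2 LOAD): counter=9 r=(9,9) succ=(1,0) retry=(0,1)
step 7 (T2 CAS): counter=10 r=(9,9) succ=(1,1) retry=(0,1)
step 8 (T1 CAS): counter=10 r=(9,9) succ=(1,1) retry=(1,1)
step 9 (T2 LOAD): counter=10 r=(9,10) succ=(1,1) retry=(1,1)
step 10 (T2 CAS): counter=11 r=(9,10) succ=(1,2) retry=(1,1)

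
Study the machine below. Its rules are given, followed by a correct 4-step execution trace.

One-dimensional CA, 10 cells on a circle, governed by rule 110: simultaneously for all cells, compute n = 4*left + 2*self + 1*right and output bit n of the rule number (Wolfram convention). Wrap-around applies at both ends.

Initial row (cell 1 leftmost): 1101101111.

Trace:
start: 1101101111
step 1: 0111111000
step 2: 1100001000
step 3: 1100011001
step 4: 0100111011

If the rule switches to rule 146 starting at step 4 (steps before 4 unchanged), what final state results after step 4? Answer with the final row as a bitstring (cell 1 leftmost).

1010100110

(re-executing step 4 under rule 146; state before step 4: 1100011001)
step 4: 1010100110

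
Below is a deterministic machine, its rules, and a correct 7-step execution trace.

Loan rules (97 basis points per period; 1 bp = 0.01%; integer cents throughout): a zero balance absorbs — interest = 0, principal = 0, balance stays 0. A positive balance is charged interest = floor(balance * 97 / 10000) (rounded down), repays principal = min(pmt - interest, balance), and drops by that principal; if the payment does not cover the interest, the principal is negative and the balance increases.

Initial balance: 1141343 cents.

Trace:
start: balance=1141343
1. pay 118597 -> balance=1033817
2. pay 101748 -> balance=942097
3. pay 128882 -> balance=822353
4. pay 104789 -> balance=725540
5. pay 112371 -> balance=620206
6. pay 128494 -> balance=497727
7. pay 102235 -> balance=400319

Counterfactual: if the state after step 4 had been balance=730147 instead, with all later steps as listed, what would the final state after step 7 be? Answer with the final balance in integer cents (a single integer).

405063

state after step 4 := balance=730147
5. pay 112371 -> balance=624858
6. pay 128494 -> balance=502425
7. pay 102235 -> balance=405063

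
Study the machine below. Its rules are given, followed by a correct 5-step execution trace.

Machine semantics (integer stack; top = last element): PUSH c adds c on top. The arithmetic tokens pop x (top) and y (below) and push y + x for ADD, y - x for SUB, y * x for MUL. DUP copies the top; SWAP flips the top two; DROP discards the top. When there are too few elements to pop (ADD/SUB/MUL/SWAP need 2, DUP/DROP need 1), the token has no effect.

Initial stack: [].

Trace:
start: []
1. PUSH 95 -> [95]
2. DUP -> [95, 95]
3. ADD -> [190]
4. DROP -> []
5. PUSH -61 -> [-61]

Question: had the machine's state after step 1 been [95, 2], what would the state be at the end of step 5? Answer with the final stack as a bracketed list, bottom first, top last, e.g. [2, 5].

[95, -61]

state after step 1 := [95, 2]
2. DUP -> [95, 2, 2]
3. ADD -> [95, 4]
4. DROP -> [95]
5. PUSH -61 -> [95, -61]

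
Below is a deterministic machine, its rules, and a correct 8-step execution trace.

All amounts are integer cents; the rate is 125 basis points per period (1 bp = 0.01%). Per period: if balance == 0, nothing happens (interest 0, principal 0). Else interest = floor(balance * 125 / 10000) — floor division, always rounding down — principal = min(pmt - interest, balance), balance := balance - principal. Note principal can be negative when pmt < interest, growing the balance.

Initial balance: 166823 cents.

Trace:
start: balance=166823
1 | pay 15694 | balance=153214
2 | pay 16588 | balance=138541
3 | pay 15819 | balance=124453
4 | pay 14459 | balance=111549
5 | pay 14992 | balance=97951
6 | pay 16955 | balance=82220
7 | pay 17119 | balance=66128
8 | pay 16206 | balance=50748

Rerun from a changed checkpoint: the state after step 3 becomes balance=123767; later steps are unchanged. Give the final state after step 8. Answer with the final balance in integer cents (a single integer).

50018

state after step 3 := balance=123767
4 | pay 14459 | balance=110855
5 | pay 14992 | balance=97248
6 | pay 16955 | balance=81508
7 | pay 17119 | balance=65407
8 | pay 16206 | balance=50018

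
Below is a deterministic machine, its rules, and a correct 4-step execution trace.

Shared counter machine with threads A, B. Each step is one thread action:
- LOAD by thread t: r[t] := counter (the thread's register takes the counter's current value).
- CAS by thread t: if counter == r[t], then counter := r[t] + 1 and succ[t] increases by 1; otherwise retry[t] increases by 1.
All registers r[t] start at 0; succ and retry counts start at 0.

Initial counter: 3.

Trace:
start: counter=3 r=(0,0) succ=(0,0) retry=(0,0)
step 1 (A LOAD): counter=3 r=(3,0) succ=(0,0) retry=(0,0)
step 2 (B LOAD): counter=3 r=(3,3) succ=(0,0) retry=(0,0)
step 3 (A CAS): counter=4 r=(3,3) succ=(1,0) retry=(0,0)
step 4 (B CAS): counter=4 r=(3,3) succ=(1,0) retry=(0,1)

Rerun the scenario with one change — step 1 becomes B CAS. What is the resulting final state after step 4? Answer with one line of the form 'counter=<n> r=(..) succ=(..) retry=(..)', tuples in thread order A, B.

counter=4 r=(0,3) succ=(0,1) retry=(1,1)

(re-executing from step 1 with the substitution; state before step 1: counter=3 r=(0,0) succ=(0,0) retry=(0,0))
step 1 (B CAS): counter=3 r=(0,0) succ=(0,0) retry=(0,1)
step 2 (B LOAD): counter=3 r=(0,3) succ=(0,0) retry=(0,1)
step 3 (A CAS): counter=3 r=(0,3) succ=(0,0) retry=(1,1)
step 4 (B CAS): counter=4 r=(0,3) succ=(0,1) retry=(1,1)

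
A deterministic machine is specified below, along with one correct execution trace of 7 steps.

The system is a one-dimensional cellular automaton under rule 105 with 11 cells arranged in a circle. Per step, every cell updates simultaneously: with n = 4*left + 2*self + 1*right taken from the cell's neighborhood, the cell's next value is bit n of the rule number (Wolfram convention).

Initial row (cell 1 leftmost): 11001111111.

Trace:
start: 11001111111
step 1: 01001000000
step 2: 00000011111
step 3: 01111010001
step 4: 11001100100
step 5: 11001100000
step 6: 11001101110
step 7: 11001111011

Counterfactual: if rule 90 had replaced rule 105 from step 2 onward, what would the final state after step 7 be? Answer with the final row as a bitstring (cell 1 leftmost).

(re-executing steps 2..7 under rule 90; state before step 2: 01001000000)
step 2: 10110100000
step 3: 00110010001
step 4: 11111101010
step 5: 10000100000
step 6: 01001010001
step 7: 00110001010

00110001010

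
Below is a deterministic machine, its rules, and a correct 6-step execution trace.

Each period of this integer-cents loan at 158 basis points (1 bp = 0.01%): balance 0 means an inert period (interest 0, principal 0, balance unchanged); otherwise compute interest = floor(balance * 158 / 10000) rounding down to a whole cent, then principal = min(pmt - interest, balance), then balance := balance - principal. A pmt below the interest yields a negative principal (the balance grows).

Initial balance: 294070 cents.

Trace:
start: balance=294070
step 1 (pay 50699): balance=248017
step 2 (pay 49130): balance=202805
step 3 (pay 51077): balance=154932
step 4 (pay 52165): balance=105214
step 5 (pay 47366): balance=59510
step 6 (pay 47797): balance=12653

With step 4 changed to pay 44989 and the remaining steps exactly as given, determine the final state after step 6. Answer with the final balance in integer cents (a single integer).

20057

(re-executing from step 4 with the substitution; state before step 4: balance=154932)
step 4 (pay 44989): balance=112390
step 5 (pay 47366): balance=66799
step 6 (pay 47797): balance=20057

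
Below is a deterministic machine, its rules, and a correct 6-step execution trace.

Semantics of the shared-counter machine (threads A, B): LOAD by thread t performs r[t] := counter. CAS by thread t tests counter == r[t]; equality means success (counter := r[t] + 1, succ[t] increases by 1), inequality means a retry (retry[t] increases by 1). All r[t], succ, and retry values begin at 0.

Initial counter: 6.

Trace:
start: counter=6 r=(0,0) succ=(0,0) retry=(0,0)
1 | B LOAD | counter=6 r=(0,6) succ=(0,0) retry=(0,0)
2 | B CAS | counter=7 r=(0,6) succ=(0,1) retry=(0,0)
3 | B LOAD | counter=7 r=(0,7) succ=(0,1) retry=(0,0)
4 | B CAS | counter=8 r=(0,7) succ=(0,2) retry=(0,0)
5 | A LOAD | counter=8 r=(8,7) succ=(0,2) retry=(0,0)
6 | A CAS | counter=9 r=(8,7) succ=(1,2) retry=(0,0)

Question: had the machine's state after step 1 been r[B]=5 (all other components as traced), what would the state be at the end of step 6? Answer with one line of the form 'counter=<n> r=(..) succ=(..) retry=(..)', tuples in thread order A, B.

counter=8 r=(7,6) succ=(1,1) retry=(0,1)

state after step 1 := counter=6 r=(0,5) succ=(0,0) retry=(0,0)
2 | B CAS | counter=6 r=(0,5) succ=(0,0) retry=(0,1)
3 | B LOAD | counter=6 r=(0,6) succ=(0,0) retry=(0,1)
4 | B CAS | counter=7 r=(0,6) succ=(0,1) retry=(0,1)
5 | A LOAD | counter=7 r=(7,6) succ=(0,1) retry=(0,1)
6 | A CAS | counter=8 r=(7,6) succ=(1,1) retry=(0,1)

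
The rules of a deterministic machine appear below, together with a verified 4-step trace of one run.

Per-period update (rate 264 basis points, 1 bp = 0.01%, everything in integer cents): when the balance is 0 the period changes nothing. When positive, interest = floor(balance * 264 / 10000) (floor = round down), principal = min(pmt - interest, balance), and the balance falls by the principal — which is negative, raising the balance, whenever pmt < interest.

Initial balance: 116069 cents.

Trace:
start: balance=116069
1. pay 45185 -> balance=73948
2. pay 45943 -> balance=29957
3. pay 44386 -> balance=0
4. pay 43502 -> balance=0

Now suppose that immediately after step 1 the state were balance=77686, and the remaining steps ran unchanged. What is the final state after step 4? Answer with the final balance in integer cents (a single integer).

0

state after step 1 := balance=77686
2. pay 45943 -> balance=33793
3. pay 44386 -> balance=0
4. pay 43502 -> balance=0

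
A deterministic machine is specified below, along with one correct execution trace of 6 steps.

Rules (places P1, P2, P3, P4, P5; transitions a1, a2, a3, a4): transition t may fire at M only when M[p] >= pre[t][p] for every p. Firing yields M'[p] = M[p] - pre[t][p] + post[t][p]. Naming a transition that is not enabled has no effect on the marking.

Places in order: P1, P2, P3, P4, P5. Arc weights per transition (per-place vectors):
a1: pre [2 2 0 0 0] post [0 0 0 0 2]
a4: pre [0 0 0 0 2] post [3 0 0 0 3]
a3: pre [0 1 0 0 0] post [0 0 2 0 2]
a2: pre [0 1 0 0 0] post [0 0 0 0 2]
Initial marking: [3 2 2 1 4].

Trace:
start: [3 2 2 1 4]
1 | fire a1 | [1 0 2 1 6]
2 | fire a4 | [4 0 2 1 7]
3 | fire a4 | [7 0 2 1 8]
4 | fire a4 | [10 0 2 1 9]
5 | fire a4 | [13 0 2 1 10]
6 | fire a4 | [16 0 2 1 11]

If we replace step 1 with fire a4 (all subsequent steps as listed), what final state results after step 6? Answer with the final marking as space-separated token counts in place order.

(re-executing from step 1 with the substitution; state before step 1: [3 2 2 1 4])
1 | fire a4 | [6 2 2 1 5]
2 | fire a4 | [9 2 2 1 6]
3 | fire a4 | [12 2 2 1 7]
4 | fire a4 | [15 2 2 1 8]
5 | fire a4 | [18 2 2 1 9]
6 | fire a4 | [21 2 2 1 10]

21 2 2 1 10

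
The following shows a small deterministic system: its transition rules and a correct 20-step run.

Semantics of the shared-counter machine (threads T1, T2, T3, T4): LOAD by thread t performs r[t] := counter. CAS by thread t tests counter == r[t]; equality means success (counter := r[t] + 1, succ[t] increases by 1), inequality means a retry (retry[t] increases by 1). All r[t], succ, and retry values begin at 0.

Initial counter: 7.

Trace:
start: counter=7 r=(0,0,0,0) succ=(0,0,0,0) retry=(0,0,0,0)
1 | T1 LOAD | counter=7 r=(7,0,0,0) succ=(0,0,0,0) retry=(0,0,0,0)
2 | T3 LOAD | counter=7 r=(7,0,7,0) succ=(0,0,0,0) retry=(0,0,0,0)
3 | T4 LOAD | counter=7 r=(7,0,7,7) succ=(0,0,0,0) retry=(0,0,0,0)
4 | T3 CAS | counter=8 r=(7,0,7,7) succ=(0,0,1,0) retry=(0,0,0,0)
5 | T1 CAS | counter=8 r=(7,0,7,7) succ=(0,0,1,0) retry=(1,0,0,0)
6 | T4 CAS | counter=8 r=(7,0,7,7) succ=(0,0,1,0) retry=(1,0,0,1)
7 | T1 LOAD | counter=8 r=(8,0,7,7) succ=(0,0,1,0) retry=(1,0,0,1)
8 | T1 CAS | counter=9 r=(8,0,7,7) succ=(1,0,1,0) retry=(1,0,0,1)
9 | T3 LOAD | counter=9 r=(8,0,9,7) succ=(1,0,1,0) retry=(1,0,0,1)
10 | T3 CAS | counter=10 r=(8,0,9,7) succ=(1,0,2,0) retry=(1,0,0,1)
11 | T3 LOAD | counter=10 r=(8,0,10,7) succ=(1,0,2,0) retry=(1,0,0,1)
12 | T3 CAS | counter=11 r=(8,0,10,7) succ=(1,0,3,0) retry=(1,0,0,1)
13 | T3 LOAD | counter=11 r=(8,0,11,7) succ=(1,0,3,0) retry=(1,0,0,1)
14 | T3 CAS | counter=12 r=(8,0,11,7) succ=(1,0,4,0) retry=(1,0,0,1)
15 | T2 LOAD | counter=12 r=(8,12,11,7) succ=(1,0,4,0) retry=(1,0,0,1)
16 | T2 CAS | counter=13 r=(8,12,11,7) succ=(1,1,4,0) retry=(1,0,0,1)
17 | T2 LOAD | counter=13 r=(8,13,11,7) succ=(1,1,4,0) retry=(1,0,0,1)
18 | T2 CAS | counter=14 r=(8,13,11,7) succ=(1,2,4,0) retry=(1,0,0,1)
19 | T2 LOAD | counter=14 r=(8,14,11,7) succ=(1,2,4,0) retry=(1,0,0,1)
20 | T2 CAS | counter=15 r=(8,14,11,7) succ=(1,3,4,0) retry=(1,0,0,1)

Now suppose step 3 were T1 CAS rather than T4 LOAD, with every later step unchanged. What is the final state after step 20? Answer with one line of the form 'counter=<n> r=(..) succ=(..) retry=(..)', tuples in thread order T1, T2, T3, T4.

counter=15 r=(8,14,11,0) succ=(2,3,3,0) retry=(1,0,1,1)

(re-executing from step 3 with the substitution; state before step 3: counter=7 r=(7,0,7,0) succ=(0,0,0,0) retry=(0,0,0,0))
3 | T1 CAS | counter=8 r=(7,0,7,0) succ=(1,0,0,0) retry=(0,0,0,0)
4 | T3 CAS | counter=8 r=(7,0,7,0) succ=(1,0,0,0) retry=(0,0,1,0)
5 | T1 CAS | counter=8 r=(7,0,7,0) succ=(1,0,0,0) retry=(1,0,1,0)
6 | T4 CAS | counter=8 r=(7,0,7,0) succ=(1,0,0,0) retry=(1,0,1,1)
7 | T1 LOAD | counter=8 r=(8,0,7,0) succ=(1,0,0,0) retry=(1,0,1,1)
8 | T1 CAS | counter=9 r=(8,0,7,0) succ=(2,0,0,0) retry=(1,0,1,1)
9 | T3 LOAD | counter=9 r=(8,0,9,0) succ=(2,0,0,0) retry=(1,0,1,1)
10 | T3 CAS | counter=10 r=(8,0,9,0) succ=(2,0,1,0) retry=(1,0,1,1)
11 | T3 LOAD | counter=10 r=(8,0,10,0) succ=(2,0,1,0) retry=(1,0,1,1)
12 | T3 CAS | counter=11 r=(8,0,10,0) succ=(2,0,2,0) retry=(1,0,1,1)
13 | T3 LOAD | counter=11 r=(8,0,11,0) succ=(2,0,2,0) retry=(1,0,1,1)
14 | T3 CAS | counter=12 r=(8,0,11,0) succ=(2,0,3,0) retry=(1,0,1,1)
15 | T2 LOAD | counter=12 r=(8,12,11,0) succ=(2,0,3,0) retry=(1,0,1,1)
16 | T2 CAS | counter=13 r=(8,12,11,0) succ=(2,1,3,0) retry=(1,0,1,1)
17 | T2 LOAD | counter=13 r=(8,13,11,0) succ=(2,1,3,0) retry=(1,0,1,1)
18 | T2 CAS | counter=14 r=(8,13,11,0) succ=(2,2,3,0) retry=(1,0,1,1)
19 | T2 LOAD | counter=14 r=(8,14,11,0) succ=(2,2,3,0) retry=(1,0,1,1)
20 | T2 CAS | counter=15 r=(8,14,11,0) succ=(2,3,3,0) retry=(1,0,1,1)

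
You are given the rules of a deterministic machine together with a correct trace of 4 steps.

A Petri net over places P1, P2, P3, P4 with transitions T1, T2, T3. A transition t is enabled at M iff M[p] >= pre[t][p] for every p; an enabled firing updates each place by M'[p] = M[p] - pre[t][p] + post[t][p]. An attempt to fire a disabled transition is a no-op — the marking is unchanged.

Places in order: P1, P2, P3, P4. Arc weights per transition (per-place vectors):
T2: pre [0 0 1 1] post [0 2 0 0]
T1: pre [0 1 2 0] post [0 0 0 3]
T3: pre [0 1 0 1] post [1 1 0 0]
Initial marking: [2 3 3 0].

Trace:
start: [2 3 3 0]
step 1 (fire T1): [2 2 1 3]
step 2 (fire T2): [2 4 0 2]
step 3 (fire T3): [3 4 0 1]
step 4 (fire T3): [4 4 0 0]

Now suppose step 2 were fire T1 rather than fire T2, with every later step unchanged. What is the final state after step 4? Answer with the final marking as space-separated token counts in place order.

(re-executing from step 2 with the substitution; state before step 2: [2 2 1 3])
step 2 (fire T1): [2 2 1 3]
step 3 (fire T3): [3 2 1 2]
step 4 (fire T3): [4 2 1 1]

4 2 1 1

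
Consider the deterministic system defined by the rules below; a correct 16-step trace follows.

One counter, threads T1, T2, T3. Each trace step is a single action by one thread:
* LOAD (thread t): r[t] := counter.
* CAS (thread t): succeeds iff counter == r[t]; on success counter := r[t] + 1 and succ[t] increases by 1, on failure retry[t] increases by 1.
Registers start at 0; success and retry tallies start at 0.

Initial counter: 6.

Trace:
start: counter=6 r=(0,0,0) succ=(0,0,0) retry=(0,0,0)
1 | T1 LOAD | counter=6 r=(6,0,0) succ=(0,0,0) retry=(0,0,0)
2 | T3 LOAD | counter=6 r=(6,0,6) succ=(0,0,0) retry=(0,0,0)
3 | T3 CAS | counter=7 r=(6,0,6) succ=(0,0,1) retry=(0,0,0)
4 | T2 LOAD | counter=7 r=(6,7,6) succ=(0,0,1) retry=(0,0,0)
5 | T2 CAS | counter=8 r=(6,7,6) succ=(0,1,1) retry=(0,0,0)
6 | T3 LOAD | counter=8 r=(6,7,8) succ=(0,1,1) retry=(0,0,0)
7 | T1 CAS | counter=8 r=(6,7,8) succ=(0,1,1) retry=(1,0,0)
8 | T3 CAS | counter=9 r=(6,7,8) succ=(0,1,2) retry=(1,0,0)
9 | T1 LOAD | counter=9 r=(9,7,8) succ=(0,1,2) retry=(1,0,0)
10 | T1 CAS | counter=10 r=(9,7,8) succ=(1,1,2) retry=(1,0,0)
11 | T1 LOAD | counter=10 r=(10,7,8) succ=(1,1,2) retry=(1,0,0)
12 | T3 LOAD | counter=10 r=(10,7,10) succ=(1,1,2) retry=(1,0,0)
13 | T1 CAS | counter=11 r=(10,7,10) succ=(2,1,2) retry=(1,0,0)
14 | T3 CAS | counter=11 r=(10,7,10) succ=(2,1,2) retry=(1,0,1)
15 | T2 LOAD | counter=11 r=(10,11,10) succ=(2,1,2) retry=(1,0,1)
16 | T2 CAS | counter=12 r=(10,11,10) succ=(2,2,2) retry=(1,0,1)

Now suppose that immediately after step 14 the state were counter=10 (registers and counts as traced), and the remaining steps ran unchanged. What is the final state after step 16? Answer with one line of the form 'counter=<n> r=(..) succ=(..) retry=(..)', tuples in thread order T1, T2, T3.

counter=11 r=(10,10,10) succ=(2,2,2) retry=(1,0,1)

state after step 14 := counter=10 r=(10,7,10) succ=(2,1,2) retry=(1,0,1)
15 | T2 LOAD | counter=10 r=(10,10,10) succ=(2,1,2) retry=(1,0,1)
16 | T2 CAS | counter=11 r=(10,10,10) succ=(2,2,2) retry=(1,0,1)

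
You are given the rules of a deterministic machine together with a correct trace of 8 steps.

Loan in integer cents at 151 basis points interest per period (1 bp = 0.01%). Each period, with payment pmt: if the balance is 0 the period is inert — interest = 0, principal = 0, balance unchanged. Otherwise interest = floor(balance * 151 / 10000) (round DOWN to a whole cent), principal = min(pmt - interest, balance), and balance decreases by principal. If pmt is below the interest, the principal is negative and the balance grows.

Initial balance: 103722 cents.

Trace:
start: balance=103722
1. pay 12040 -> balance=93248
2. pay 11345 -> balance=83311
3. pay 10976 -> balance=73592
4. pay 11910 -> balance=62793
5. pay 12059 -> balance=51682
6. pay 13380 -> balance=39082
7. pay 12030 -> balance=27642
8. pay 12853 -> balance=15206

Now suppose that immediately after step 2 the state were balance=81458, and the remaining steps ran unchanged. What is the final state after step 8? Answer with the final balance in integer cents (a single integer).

13179

state after step 2 := balance=81458
3. pay 10976 -> balance=71712
4. pay 11910 -> balance=60884
5. pay 12059 -> balance=49744
6. pay 13380 -> balance=37115
7. pay 12030 -> balance=25645
8. pay 12853 -> balance=13179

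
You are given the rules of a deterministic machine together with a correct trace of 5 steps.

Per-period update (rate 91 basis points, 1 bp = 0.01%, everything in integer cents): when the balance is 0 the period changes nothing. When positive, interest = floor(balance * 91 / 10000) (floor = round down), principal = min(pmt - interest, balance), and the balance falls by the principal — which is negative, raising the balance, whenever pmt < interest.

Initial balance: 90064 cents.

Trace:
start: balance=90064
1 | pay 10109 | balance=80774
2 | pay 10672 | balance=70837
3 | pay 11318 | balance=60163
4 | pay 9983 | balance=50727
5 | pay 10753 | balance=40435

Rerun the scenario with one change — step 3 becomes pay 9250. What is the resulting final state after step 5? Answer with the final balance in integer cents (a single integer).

42541

(re-executing from step 3 with the substitution; state before step 3: balance=70837)
3 | pay 9250 | balance=62231
4 | pay 9983 | balance=52814
5 | pay 10753 | balance=42541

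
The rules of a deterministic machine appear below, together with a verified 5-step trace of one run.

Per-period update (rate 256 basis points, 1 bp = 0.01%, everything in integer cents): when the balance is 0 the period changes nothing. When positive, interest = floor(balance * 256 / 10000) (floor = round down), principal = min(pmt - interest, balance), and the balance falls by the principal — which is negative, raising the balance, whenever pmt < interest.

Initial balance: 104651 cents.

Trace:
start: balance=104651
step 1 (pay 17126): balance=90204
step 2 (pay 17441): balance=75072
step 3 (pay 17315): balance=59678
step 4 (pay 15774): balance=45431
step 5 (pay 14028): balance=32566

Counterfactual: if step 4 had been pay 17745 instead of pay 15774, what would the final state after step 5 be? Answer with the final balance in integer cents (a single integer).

30544

(re-executing from step 4 with the substitution; state before step 4: balance=59678)
step 4 (pay 17745): balance=43460
step 5 (pay 14028): balance=30544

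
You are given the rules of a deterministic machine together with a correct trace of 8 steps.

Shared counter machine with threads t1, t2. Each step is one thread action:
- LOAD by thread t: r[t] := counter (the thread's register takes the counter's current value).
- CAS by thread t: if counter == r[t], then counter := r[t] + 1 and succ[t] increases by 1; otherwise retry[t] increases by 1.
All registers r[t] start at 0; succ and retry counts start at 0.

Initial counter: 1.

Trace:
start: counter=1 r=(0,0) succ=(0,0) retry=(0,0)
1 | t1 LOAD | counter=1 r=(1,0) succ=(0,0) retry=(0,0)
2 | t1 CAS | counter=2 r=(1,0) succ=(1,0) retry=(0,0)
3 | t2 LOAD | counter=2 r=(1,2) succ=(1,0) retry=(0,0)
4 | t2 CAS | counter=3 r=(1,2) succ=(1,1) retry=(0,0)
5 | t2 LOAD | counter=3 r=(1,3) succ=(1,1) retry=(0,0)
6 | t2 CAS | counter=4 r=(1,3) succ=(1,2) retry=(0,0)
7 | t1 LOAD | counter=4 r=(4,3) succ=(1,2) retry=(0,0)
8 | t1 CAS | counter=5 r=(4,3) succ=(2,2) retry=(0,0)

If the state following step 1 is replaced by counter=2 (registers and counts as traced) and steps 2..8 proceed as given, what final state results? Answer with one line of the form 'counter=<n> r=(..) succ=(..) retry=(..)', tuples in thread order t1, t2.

counter=5 r=(4,3) succ=(1,2) retry=(1,0)

state after step 1 := counter=2 r=(1,0) succ=(0,0) retry=(0,0)
2 | t1 CAS | counter=2 r=(1,0) succ=(0,0) retry=(1,0)
3 | t2 LOAD | counter=2 r=(1,2) succ=(0,0) retry=(1,0)
4 | t2 CAS | counter=3 r=(1,2) succ=(0,1) retry=(1,0)
5 | t2 LOAD | counter=3 r=(1,3) succ=(0,1) retry=(1,0)
6 | t2 CAS | counter=4 r=(1,3) succ=(0,2) retry=(1,0)
7 | t1 LOAD | counter=4 r=(4,3) succ=(0,2) retry=(1,0)
8 | t1 CAS | counter=5 r=(4,3) succ=(1,2) retry=(1,0)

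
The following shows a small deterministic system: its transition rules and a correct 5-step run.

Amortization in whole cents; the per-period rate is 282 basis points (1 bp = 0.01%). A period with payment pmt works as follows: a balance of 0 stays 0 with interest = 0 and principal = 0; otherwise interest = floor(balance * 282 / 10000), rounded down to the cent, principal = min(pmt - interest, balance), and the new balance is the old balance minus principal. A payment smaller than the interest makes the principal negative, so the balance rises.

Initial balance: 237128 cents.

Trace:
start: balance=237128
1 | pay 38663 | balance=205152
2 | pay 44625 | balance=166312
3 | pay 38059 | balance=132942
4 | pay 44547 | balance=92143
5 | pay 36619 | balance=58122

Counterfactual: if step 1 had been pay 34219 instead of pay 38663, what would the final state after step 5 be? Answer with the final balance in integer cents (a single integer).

(re-executing from step 1 with the substitution; state before step 1: balance=237128)
1 | pay 34219 | balance=209596
2 | pay 44625 | balance=170881
3 | pay 38059 | balance=137640
4 | pay 44547 | balance=96974
5 | pay 36619 | balance=63089

63089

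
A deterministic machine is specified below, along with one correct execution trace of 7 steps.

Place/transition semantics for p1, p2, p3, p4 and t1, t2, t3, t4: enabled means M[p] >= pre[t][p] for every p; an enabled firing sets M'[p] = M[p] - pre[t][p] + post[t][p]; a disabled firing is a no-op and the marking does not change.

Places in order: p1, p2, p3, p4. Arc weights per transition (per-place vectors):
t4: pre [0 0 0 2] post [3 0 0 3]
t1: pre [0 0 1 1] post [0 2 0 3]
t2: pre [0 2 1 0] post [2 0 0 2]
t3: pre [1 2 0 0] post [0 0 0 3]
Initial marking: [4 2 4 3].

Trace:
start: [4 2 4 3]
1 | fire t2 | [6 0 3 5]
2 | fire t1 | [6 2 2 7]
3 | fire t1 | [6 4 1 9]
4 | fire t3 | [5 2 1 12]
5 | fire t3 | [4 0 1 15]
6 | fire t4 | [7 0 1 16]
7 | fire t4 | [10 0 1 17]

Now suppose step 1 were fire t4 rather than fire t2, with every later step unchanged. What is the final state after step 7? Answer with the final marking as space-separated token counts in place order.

(re-executing from step 1 with the substitution; state before step 1: [4 2 4 3])
1 | fire t4 | [7 2 4 4]
2 | fire t1 | [7 4 3 6]
3 | fire t1 | [7 6 2 8]
4 | fire t3 | [6 4 2 11]
5 | fire t3 | [5 2 2 14]
6 | fire t4 | [8 2 2 15]
7 | fire t4 | [11 2 2 16]

11 2 2 16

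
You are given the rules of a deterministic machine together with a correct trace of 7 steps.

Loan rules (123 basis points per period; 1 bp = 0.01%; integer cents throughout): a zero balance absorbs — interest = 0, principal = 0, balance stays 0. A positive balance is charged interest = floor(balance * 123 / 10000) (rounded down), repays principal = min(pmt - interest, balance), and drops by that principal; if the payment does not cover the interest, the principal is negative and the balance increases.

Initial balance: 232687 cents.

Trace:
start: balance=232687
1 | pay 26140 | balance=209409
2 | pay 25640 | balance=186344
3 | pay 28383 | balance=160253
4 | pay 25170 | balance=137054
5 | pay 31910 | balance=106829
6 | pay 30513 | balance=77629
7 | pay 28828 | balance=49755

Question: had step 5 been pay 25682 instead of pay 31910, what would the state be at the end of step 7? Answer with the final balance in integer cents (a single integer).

56138

(re-executing from step 5 with the substitution; state before step 5: balance=137054)
5 | pay 25682 | balance=113057
6 | pay 30513 | balance=83934
7 | pay 28828 | balance=56138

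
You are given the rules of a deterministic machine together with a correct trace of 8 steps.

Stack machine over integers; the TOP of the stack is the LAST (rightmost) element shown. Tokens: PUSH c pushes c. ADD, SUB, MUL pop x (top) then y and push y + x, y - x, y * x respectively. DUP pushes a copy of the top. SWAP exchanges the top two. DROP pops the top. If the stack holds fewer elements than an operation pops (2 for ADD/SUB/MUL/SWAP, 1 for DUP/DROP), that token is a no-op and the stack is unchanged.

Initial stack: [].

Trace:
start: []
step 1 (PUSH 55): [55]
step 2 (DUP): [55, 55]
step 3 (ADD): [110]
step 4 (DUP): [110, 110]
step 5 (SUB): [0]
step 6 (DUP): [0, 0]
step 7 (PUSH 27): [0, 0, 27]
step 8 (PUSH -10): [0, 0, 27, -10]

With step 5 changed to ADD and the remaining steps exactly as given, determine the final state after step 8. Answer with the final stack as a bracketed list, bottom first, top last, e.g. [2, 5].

(re-executing from step 5 with the substitution; state before step 5: [110, 110])
step 5 (ADD): [220]
step 6 (DUP): [220, 220]
step 7 (PUSH 27): [220, 220, 27]
step 8 (PUSH -10): [220, 220, 27, -10]

[220, 220, 27, -10]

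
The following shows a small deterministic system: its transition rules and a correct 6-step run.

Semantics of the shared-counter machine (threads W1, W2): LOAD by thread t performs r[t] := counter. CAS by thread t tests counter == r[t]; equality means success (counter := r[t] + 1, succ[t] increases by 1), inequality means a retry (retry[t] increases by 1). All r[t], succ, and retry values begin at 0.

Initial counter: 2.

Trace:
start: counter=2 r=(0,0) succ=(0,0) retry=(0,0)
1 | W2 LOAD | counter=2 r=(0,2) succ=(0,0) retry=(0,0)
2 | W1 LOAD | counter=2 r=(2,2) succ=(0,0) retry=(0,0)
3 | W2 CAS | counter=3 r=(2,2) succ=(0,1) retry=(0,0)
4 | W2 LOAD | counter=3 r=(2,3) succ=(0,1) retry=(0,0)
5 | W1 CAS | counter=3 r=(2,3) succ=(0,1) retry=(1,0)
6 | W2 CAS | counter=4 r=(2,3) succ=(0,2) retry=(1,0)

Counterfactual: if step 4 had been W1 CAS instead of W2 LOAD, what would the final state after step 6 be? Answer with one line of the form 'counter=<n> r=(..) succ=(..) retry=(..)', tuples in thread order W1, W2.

counter=3 r=(2,2) succ=(0,1) retry=(2,1)

(re-executing from step 4 with the substitution; state before step 4: counter=3 r=(2,2) succ=(0,1) retry=(0,0))
4 | W1 CAS | counter=3 r=(2,2) succ=(0,1) retry=(1,0)
5 | W1 CAS | counter=3 r=(2,2) succ=(0,1) retry=(2,0)
6 | W2 CAS | counter=3 r=(2,2) succ=(0,1) retry=(2,1)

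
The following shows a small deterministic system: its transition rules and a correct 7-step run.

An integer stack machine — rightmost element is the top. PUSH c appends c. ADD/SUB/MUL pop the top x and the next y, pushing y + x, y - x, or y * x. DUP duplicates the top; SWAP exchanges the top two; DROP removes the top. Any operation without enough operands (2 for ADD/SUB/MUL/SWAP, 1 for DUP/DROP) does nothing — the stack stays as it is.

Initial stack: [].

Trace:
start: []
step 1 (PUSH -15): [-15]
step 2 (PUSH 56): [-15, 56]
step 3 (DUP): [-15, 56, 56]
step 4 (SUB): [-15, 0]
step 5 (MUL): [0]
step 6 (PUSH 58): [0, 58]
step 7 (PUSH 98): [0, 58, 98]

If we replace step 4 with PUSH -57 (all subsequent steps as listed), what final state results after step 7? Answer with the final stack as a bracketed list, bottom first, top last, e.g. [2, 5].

(re-executing from step 4 with the substitution; state before step 4: [-15, 56, 56])
step 4 (PUSH -57): [-15, 56, 56, -57]
step 5 (MUL): [-15, 56, -3192]
step 6 (PUSH 58): [-15, 56, -3192, 58]
step 7 (PUSH 98): [-15, 56, -3192, 58, 98]

[-15, 56, -3192, 58, 98]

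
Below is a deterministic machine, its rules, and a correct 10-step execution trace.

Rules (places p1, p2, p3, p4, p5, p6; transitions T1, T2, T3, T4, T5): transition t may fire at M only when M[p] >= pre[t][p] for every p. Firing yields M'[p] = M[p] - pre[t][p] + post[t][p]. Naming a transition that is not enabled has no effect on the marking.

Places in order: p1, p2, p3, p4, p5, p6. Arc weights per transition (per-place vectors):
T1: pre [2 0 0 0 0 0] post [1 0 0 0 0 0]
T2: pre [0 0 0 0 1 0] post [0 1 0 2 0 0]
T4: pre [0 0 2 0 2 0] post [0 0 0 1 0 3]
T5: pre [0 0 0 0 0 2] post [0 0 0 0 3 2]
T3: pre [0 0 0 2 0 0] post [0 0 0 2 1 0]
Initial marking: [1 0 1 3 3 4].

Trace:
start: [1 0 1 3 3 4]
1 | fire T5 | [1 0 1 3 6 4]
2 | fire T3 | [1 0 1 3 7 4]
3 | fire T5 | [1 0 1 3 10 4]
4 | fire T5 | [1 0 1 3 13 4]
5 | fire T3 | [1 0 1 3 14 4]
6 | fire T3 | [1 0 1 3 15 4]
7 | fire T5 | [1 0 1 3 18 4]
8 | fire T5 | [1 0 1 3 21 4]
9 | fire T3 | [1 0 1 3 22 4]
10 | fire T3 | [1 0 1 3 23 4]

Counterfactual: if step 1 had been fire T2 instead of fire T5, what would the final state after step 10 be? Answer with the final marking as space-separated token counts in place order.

(re-executing from step 1 with the substitution; state before step 1: [1 0 1 3 3 4])
1 | fire T2 | [1 1 1 5 2 4]
2 | fire T3 | [1 1 1 5 3 4]
3 | fire T5 | [1 1 1 5 6 4]
4 | fire T5 | [1 1 1 5 9 4]
5 | fire T3 | [1 1 1 5 10 4]
6 | fire T3 | [1 1 1 5 11 4]
7 | fire T5 | [1 1 1 5 14 4]
8 | fire T5 | [1 1 1 5 17 4]
9 | fire T3 | [1 1 1 5 18 4]
10 | fire T3 | [1 1 1 5 19 4]

1 1 1 5 19 4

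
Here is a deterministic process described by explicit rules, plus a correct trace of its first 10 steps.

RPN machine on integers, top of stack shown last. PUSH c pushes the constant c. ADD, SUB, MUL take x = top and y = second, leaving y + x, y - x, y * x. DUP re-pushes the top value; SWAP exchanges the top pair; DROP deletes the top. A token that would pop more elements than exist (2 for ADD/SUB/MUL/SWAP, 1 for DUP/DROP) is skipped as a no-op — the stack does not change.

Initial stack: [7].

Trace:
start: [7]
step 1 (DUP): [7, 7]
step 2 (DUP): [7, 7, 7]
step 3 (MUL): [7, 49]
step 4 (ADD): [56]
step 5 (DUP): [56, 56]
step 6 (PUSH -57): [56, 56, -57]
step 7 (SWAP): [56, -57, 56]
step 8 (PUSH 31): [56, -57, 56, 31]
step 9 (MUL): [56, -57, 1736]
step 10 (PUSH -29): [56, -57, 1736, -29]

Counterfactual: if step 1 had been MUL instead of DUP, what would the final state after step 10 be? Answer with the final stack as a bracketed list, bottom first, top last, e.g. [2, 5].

(re-executing from step 1 with the substitution; state before step 1: [7])
step 1 (MUL): [7]
step 2 (DUP): [7, 7]
step 3 (MUL): [49]
step 4 (ADD): [49]
step 5 (DUP): [49, 49]
step 6 (PUSH -57): [49, 49, -57]
step 7 (SWAP): [49, -57, 49]
step 8 (PUSH 31): [49, -57, 49, 31]
step 9 (MUL): [49, -57, 1519]
step 10 (PUSH -29): [49, -57, 1519, -29]

[49, -57, 1519, -29]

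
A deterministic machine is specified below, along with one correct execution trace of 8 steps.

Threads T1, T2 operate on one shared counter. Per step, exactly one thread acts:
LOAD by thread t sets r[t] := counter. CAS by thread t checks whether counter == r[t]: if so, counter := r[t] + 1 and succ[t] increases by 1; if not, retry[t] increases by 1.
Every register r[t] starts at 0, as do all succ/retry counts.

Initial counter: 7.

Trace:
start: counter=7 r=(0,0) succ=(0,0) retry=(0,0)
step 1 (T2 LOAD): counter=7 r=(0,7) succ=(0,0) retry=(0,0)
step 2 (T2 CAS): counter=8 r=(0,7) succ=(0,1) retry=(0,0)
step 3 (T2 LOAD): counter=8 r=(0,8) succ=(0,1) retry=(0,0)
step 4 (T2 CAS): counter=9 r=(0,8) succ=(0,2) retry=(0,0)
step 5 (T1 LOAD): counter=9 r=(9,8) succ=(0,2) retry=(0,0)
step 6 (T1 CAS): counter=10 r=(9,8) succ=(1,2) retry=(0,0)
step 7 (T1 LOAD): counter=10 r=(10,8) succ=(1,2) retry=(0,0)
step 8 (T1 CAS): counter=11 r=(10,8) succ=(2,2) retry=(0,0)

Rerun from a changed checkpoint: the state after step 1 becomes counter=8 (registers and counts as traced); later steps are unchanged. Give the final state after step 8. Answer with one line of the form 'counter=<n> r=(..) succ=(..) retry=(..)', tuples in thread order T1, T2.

state after step 1 := counter=8 r=(0,7) succ=(0,0) retry=(0,0)
step 2 (T2 CAS): counter=8 r=(0,7) succ=(0,0) retry=(0,1)
step 3 (T2 LOAD): counter=8 r=(0,8) succ=(0,0) retry=(0,1)
step 4 (T2 CAS): counter=9 r=(0,8) succ=(0,1) retry=(0,1)
step 5 (T1 LOAD): counter=9 r=(9,8) succ=(0,1) retry=(0,1)
step 6 (T1 CAS): counter=10 r=(9,8) succ=(1,1) retry=(0,1)
step 7 (T1 LOAD): counter=10 r=(10,8) succ=(1,1) retry=(0,1)
step 8 (T1 CAS): counter=11 r=(10,8) succ=(2,1) retry=(0,1)

counter=11 r=(10,8) succ=(2,1) retry=(0,1)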